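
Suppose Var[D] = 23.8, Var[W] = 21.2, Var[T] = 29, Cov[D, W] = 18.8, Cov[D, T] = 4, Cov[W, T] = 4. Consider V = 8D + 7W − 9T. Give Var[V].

Var[V] = a²·Var[D] + b²·Var[W] + c²·Var[T] + 2ab·Cov[D, W] + 2ac·Cov[D, T] + 2bc·Cov[W, T], with a = 8, b = 7, c = -9.
= 1523.2 + 1038.8 + 2349 + 2105.6 + (-576) + (-504)
= 5936.6.

Var[V] = 5936.6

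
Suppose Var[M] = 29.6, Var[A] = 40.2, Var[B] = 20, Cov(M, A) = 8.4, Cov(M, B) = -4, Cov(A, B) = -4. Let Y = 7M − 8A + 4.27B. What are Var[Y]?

Var[Y] = a²·Var[M] + b²·Var[A] + c²·Var[B] + 2ab·Cov(M, A) + 2ac·Cov(M, B) + 2bc·Cov(A, B), with a = 7, b = -8, c = 4.27.
= 1450.4 + 2572.8 + 364.658 + (-940.8) + (-239.12) + 273.28
= 3481.218.

Var[Y] = 3481.218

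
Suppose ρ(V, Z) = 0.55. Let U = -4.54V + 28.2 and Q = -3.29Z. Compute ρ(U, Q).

ρ(U, Q) = 0.55

Linear rescalings preserve correlation up to sign; here the slopes -4.54 and -3.29 have the same sign, so ρ(U, Q) = ρ(V, Z) = 0.55.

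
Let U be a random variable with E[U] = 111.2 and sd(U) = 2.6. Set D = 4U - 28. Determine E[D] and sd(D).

E[D] = 416.8, sd(D) = 10.4

D = 4U - 28 is linear with a = 4, b = -28.
E[D] = a·E[U] + b = 4·111.2 + (-28) = 416.8.
sd(D) = |a|·sd(U) = |4|·2.6 = 10.4.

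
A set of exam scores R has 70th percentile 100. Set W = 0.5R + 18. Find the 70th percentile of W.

Since a = 0.5 > 0 the transformation is increasing, so the 70th percentile of W = a·(P_{70} of R) + b = 0.5·100 + 18 = 68.

70th percentile of W = 68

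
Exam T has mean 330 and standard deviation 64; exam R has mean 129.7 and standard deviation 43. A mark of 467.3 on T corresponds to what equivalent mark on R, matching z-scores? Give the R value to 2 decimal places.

R = 221.95

z = (467.3 − 330)/64 ≈ 2.1453.
R = 129.7 + z·43 = 129.7 + (467.3 − 330)·43/64 ≈ 221.95.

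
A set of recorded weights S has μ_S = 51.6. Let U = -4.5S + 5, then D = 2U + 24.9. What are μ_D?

μ_U = (-4.5)·51.6 + 5 = -227.2.
μ_D = 2·(-227.2) + 24.9 = -429.5.

μ_D = -429.5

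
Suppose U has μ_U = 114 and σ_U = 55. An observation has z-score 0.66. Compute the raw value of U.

U = μ_U + z·σ_U = 114 + 0.66·55 = 150.3.

U = 150.3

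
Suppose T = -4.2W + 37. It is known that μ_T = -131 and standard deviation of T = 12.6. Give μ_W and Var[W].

From T = -4.2W + 37: μ_T = a·μ_W + b, so μ_W = (μ_T − b)/a = (-131 − 37)/(-4.2) = 40.
Var[T] = 12.6² = 158.76.
Var[T] = a²·Var[W], so Var[W] = 158.76/(-4.2)² = 9.

μ_W = 40, Var[W] = 9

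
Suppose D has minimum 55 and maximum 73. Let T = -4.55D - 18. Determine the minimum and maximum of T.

min(T) = -350.15, max(T) = -268.25

a = -4.55 < 0, so order reverses: min(T) = a·max(D)+b = (-4.55)·73 + (-18) = -350.15; max(T) = a·min(D)+b = (-4.55)·55 + (-18) = -268.25.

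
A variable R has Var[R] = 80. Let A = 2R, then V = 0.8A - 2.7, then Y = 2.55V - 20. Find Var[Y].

Var[Y] = 1331.712

Var[A] = 2²·80 = 320.
Var[V] = 0.8²·320 = 204.8.
Var[Y] = 2.55²·204.8 = 1331.712.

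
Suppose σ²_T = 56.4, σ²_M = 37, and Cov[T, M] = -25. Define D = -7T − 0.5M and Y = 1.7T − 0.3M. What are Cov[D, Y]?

By bilinearity, Cov[D, Y] = ac·σ²_T + bd·σ²_M + (ad+bc)·Cov[T, M], with a=-7, b=-0.5, c=1.7, d=-0.3.
ac·σ²_T = (-7)·1.7·56.4 = -671.16
bd·σ²_M = (-0.5)·(-0.3)·37 = 5.55
(ad+bc)·Cov[T, M] = (1.25)·(-25) = -31.25
Cov[D, Y] = -671.16 + 5.55 + (-31.25) = -696.86.

Cov[D, Y] = -696.86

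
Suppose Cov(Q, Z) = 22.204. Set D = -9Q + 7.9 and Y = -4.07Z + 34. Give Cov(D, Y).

Cov(D, Y) = 813.33252

Cov(D, Y) = a·c·Cov(Q, Z) = (-9)·(-4.07)·22.204 = 813.33252. Additive constants drop out.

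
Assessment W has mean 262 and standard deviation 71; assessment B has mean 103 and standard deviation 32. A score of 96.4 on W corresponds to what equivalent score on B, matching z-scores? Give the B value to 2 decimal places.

B = 28.36

z = (96.4 − 262)/71 ≈ -2.3324.
B = 103 + z·32 = 103 + (96.4 − 262)·32/71 ≈ 28.36.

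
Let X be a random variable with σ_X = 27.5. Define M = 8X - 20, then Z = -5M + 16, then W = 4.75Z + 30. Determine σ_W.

σ_W = 5225

σ_M = |8|·27.5 = 220.
σ_Z = |-5|·220 = 1100.
σ_W = |4.75|·1100 = 5225.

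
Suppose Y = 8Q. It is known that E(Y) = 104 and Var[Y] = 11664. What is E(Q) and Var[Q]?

From Y = 8Q: E(Y) = a·E(Q) + b, so E(Q) = (E(Y) − b)/a = (104 − 0)/8 = 13.
Var[Y] = a²·Var[Q], so Var[Q] = 11664/8² = 182.25.

E(Q) = 13, Var[Q] = 182.25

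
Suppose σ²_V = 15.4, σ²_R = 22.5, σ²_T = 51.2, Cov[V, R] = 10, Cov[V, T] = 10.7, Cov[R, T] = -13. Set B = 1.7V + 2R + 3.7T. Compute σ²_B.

σ²_B = 845.64

σ²_B = a²·σ²_V + b²·σ²_R + c²·σ²_T + 2ab·Cov[V, R] + 2ac·Cov[V, T] + 2bc·Cov[R, T], with a = 1.7, b = 2, c = 3.7.
= 44.506 + 90 + 700.928 + 68 + 134.606 + (-192.4)
= 845.64.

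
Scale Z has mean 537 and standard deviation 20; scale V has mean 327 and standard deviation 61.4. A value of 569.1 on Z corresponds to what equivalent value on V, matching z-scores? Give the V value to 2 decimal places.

z = (569.1 − 537)/20 = 1.605.
V = 327 + z·61.4 = 327 + (569.1 − 537)·61.4/20 ≈ 425.55.

V = 425.55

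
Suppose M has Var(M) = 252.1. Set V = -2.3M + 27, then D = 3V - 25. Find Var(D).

Var(D) = 12002.481

Var(V) = (-2.3)²·252.1 = 1333.609.
Var(D) = 3²·1333.609 = 12002.481.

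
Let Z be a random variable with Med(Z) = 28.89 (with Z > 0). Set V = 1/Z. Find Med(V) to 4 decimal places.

Med(V) = 0.0346

1/Z is monotone on this domain, so Med(V) = 1/(28.89) ≈ 0.0346.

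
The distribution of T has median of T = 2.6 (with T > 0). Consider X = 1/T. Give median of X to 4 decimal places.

1/T is monotone on this domain, so median of X = 1/(2.6) ≈ 0.3846.

median of X = 0.3846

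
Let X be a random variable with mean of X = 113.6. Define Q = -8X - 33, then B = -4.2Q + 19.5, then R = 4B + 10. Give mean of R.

mean of Q = (-8)·113.6 + (-33) = -941.8.
mean of B = (-4.2)·(-941.8) + 19.5 = 3975.06.
mean of R = 4·3975.06 + 10 = 15910.24.

mean of R = 15910.24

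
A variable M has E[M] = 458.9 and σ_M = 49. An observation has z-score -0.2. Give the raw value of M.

M = E[M] + z·σ_M = 458.9 + (-0.2)·49 = 449.1.

M = 449.1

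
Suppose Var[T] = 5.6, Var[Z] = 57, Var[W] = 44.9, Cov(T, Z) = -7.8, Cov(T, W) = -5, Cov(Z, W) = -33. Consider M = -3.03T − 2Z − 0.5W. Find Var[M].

Var[M] = a²·Var[T] + b²·Var[Z] + c²·Var[W] + 2ab·Cov(T, Z) + 2ac·Cov(T, W) + 2bc·Cov(Z, W), with a = -3.03, b = -2, c = -0.5.
= 51.41304 + 228 + 11.225 + (-94.536) + (-15.15) + (-66)
= 114.95204.

Var[M] = 114.95204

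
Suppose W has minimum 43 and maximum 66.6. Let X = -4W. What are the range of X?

Range(X) = 94.4

Range of W = 66.6 − 43 = 23.6.
Range(X) = |a|·Range(W) = |-4|·23.6 = 94.4.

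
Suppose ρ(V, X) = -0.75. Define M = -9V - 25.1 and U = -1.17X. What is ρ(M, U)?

Linear rescalings preserve correlation up to sign; here the slopes -9 and -1.17 have the same sign, so ρ(M, U) = ρ(V, X) = -0.75.

ρ(M, U) = -0.75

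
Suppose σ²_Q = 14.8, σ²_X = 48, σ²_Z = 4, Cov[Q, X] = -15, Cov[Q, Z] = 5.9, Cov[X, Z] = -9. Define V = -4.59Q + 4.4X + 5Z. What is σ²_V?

σ²_V = 1280.15788

σ²_V = a²·σ²_Q + b²·σ²_X + c²·σ²_Z + 2ab·Cov[Q, X] + 2ac·Cov[Q, Z] + 2bc·Cov[X, Z], with a = -4.59, b = 4.4, c = 5.
= 311.80788 + 929.28 + 100 + 605.88 + (-270.81) + (-396)
= 1280.15788.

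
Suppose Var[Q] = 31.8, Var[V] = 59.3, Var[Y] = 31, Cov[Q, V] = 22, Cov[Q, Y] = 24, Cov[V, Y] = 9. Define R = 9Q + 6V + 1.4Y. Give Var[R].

Var[R] = a²·Var[Q] + b²·Var[V] + c²·Var[Y] + 2ab·Cov[Q, V] + 2ac·Cov[Q, Y] + 2bc·Cov[V, Y], with a = 9, b = 6, c = 1.4.
= 2575.8 + 2134.8 + 60.76 + 2376 + 604.8 + 151.2
= 7903.36.

Var[R] = 7903.36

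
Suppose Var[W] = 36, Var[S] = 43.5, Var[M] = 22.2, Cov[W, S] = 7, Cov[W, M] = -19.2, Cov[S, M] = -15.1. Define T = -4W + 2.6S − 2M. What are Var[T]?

Var[T] = a²·Var[W] + b²·Var[S] + c²·Var[M] + 2ab·Cov[W, S] + 2ac·Cov[W, M] + 2bc·Cov[S, M], with a = -4, b = 2.6, c = -2.
= 576 + 294.06 + 88.8 + (-145.6) + (-307.2) + 157.04
= 663.1.

Var[T] = 663.1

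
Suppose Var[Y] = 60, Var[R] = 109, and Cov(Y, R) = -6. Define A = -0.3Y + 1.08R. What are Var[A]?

Var[A] = 136.4256

Var[A] = a²·Var[Y] + b²·Var[R] + 2ab·Cov(Y, R) with a = -0.3, b = 1.08.
= (-0.3)²·60 + 1.08²·109 + 2·(-0.3)·1.08·(-6)
= 5.4 + 127.1376 + 3.888 = 136.4256.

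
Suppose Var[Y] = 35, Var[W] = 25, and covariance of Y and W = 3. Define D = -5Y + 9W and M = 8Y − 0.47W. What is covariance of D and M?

covariance of D and M = -1282.7

By bilinearity, covariance of D and M = ac·Var[Y] + bd·Var[W] + (ad+bc)·covariance of Y and W, with a=-5, b=9, c=8, d=-0.47.
ac·Var[Y] = (-5)·8·35 = -1400
bd·Var[W] = 9·(-0.47)·25 = -105.75
(ad+bc)·covariance of Y and W = (74.35)·3 = 223.05
covariance of D and M = -1400 + (-105.75) + 223.05 = -1282.7.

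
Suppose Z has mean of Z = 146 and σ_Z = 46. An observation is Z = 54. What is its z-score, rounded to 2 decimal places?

z = (Z − mean of Z) / σ_Z = (54 − 146) / 46 = -2.00.

z = -2.00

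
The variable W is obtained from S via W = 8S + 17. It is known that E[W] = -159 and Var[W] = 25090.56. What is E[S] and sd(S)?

From W = 8S + 17: E[W] = a·E[S] + b, so E[S] = (E[W] − b)/a = (-159 − 17)/8 = -22.
sd(W) = √25090.56 = 158.4.
sd(W) = |a|·sd(S), so sd(S) = 158.4/|8| = 19.8.

E[S] = -22, sd(S) = 19.8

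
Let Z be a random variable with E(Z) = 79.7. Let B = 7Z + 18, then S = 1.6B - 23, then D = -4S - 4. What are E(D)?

E(D) = -3597.76

E(B) = 7·79.7 + 18 = 575.9.
E(S) = 1.6·575.9 + (-23) = 898.44.
E(D) = (-4)·898.44 + (-4) = -3597.76.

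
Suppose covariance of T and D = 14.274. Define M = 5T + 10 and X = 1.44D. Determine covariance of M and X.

covariance of M and X = a·c·covariance of T and D = 5·1.44·14.274 = 102.7728. Additive constants drop out.

covariance of M and X = 102.7728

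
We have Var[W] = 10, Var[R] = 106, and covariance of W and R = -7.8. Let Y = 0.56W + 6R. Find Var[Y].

Var[Y] = 3766.72

Var[Y] = a²·Var[W] + b²·Var[R] + 2ab·covariance of W and R with a = 0.56, b = 6.
= 0.56²·10 + 6²·106 + 2·0.56·6·(-7.8)
= 3.136 + 3816 + (-52.416) = 3766.72.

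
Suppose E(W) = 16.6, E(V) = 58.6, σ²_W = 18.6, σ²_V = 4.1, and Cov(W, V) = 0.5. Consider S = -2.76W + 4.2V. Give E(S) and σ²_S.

E(S) = (-2.76)·E(W) + 4.2·E(V) = (-2.76)·16.6 + 4.2·58.6 = 200.304.
σ²_S = a²·σ²_W + b²·σ²_V + 2ab·Cov(W, V) with a = -2.76, b = 4.2.
= (-2.76)²·18.6 + 4.2²·4.1 + 2·(-2.76)·4.2·0.5
= 141.68736 + 72.324 + (-11.592) = 202.41936.

E(S) = 200.304, σ²_S = 202.41936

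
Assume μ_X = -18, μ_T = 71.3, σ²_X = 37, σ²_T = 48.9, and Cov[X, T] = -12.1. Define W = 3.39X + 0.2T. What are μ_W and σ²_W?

μ_W = 3.39·μ_X + 0.2·μ_T = 3.39·(-18) + 0.2·71.3 = -46.76.
σ²_W = a²·σ²_X + b²·σ²_T + 2ab·Cov[X, T] with a = 3.39, b = 0.2.
= 3.39²·37 + 0.2²·48.9 + 2·3.39·0.2·(-12.1)
= 425.2077 + 1.956 + (-16.4076) = 410.7561.

μ_W = -46.76, σ²_W = 410.7561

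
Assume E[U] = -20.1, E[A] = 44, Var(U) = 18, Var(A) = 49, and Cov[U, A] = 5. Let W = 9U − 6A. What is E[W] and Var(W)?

E[W] = 9·E[U] + (-6)·E[A] = 9·(-20.1) + (-6)·44 = -444.9.
Var(W) = a²·Var(U) + b²·Var(A) + 2ab·Cov[U, A] with a = 9, b = -6.
= 9²·18 + (-6)²·49 + 2·9·(-6)·5
= 1458 + 1764 + (-540) = 2682.

E[W] = -444.9, Var(W) = 2682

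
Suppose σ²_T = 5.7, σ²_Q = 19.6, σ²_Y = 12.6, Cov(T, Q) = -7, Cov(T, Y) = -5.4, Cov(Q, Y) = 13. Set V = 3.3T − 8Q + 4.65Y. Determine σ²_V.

σ²_V = 825.5905

σ²_V = a²·σ²_T + b²·σ²_Q + c²·σ²_Y + 2ab·Cov(T, Q) + 2ac·Cov(T, Y) + 2bc·Cov(Q, Y), with a = 3.3, b = -8, c = 4.65.
= 62.073 + 1254.4 + 272.4435 + 369.6 + (-165.726) + (-967.2)
= 825.5905.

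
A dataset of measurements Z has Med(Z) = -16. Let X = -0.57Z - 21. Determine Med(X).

Med(X) = -11.88

A linear map preserves order up to sign, so Med(X) = a·Med(Z) + b = (-0.57)·(-16) + (-21) = -11.88.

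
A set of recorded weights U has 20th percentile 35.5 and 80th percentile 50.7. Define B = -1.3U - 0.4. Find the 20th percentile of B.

Since a = -1.3 < 0 the transformation is decreasing, reversing order: the 20th percentile of B corresponds to the 80th percentile of U.
So P_{20}(B) = a·P_{80}(U) + b = (-1.3)·50.7 + (-0.4) = -66.31.

20th percentile of B = -66.31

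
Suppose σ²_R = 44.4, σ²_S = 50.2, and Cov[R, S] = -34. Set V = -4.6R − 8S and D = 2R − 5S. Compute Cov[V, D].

Cov[V, D] = 1361.52

By bilinearity, Cov[V, D] = ac·σ²_R + bd·σ²_S + (ad+bc)·Cov[R, S], with a=-4.6, b=-8, c=2, d=-5.
ac·σ²_R = (-4.6)·2·44.4 = -408.48
bd·σ²_S = (-8)·(-5)·50.2 = 2008
(ad+bc)·Cov[R, S] = (7)·(-34) = -238
Cov[V, D] = -408.48 + 2008 + (-238) = 1361.52.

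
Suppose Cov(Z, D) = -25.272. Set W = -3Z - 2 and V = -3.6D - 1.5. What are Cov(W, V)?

Cov(W, V) = a·c·Cov(Z, D) = (-3)·(-3.6)·(-25.272) = -272.9376. Additive constants drop out.

Cov(W, V) = -272.9376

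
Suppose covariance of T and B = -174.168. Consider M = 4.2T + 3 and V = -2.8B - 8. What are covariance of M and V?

covariance of M and V = a·c·covariance of T and B = 4.2·(-2.8)·(-174.168) = 2048.21568. Additive constants drop out.

covariance of M and V = 2048.21568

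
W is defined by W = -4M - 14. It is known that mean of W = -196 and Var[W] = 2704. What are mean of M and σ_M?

From W = -4M - 14: mean of W = a·mean of M + b, so mean of M = (mean of W − b)/a = (-196 − (-14))/(-4) = 45.5.
σ_W = √2704 = 52.
σ_W = |a|·σ_M, so σ_M = 52/|-4| = 13.

mean of M = 45.5, σ_M = 13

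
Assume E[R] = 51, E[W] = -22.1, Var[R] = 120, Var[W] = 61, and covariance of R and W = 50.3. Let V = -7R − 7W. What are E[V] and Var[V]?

E[V] = -202.3, Var[V] = 13798.4

E[V] = (-7)·E[R] + (-7)·E[W] = (-7)·51 + (-7)·(-22.1) = -202.3.
Var[V] = a²·Var[R] + b²·Var[W] + 2ab·covariance of R and W with a = -7, b = -7.
= (-7)²·120 + (-7)²·61 + 2·(-7)·(-7)·50.3
= 5880 + 2989 + 4929.4 = 13798.4.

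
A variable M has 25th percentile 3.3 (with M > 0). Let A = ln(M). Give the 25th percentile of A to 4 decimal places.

ln(M) is increasing, so P_{25}(A) = g(P_{25}(M)) ≈ 1.1939.

25th percentile of A = 1.1939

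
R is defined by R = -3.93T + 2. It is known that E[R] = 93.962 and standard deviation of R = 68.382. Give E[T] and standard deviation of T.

From R = -3.93T + 2: E[R] = a·E[T] + b, so E[T] = (E[R] − b)/a = (93.962 − 2)/(-3.93) = -23.4.
standard deviation of R = |a|·standard deviation of T, so standard deviation of T = 68.382/|-3.93| = 17.4.

E[T] = -23.4, standard deviation of T = 17.4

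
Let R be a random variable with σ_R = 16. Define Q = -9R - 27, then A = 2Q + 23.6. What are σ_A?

σ_A = 288

σ_Q = |-9|·16 = 144.
σ_A = |2|·144 = 288.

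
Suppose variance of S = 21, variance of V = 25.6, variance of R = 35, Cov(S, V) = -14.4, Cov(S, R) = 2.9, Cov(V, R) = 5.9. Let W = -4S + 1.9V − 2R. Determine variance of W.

variance of W = a²·variance of S + b²·variance of V + c²·variance of R + 2ab·Cov(S, V) + 2ac·Cov(S, R) + 2bc·Cov(V, R), with a = -4, b = 1.9, c = -2.
= 336 + 92.416 + 140 + 218.88 + 46.4 + (-44.84)
= 788.856.

variance of W = 788.856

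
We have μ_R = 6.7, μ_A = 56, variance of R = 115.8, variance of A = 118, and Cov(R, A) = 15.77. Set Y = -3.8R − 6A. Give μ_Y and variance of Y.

μ_Y = (-3.8)·μ_R + (-6)·μ_A = (-3.8)·6.7 + (-6)·56 = -361.46.
variance of Y = a²·variance of R + b²·variance of A + 2ab·Cov(R, A) with a = -3.8, b = -6.
= (-3.8)²·115.8 + (-6)²·118 + 2·(-3.8)·(-6)·15.77
= 1672.152 + 4248 + 719.112 = 6639.264.

μ_Y = -361.46, variance of Y = 6639.264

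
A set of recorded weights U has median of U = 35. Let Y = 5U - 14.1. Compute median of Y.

A linear map preserves order up to sign, so median of Y = a·median of U + b = 5·35 + (-14.1) = 160.9.

median of Y = 160.9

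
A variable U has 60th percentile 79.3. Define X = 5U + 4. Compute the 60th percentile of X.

Since a = 5 > 0 the transformation is increasing, so the 60th percentile of X = a·(P_{60} of U) + b = 5·79.3 + 4 = 400.5.

60th percentile of X = 400.5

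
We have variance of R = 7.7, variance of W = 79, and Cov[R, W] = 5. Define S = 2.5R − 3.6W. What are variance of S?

variance of S = a²·variance of R + b²·variance of W + 2ab·Cov[R, W] with a = 2.5, b = -3.6.
= 2.5²·7.7 + (-3.6)²·79 + 2·2.5·(-3.6)·5
= 48.125 + 1023.84 + (-90) = 981.965.

variance of S = 981.965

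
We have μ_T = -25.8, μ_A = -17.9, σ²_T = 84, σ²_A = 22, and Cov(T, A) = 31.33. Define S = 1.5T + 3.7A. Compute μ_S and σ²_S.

μ_S = -104.93, σ²_S = 837.943

μ_S = 1.5·μ_T + 3.7·μ_A = 1.5·(-25.8) + 3.7·(-17.9) = -104.93.
σ²_S = a²·σ²_T + b²·σ²_A + 2ab·Cov(T, A) with a = 1.5, b = 3.7.
= 1.5²·84 + 3.7²·22 + 2·1.5·3.7·31.33
= 189 + 301.18 + 347.763 = 837.943.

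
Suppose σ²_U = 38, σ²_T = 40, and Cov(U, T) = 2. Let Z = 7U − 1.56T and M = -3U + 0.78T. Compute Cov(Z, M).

By bilinearity, Cov(Z, M) = ac·σ²_U + bd·σ²_T + (ad+bc)·Cov(U, T), with a=7, b=-1.56, c=-3, d=0.78.
ac·σ²_U = 7·(-3)·38 = -798
bd·σ²_T = (-1.56)·0.78·40 = -48.672
(ad+bc)·Cov(U, T) = (10.14)·2 = 20.28
Cov(Z, M) = -798 + (-48.672) + 20.28 = -826.392.

Cov(Z, M) = -826.392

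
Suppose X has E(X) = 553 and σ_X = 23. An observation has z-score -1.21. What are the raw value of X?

X = E(X) + z·σ_X = 553 + (-1.21)·23 = 525.17.

X = 525.17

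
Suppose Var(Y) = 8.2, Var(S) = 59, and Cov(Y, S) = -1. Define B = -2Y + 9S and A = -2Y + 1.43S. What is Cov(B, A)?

By bilinearity, Cov(B, A) = ac·Var(Y) + bd·Var(S) + (ad+bc)·Cov(Y, S), with a=-2, b=9, c=-2, d=1.43.
ac·Var(Y) = (-2)·(-2)·8.2 = 32.8
bd·Var(S) = 9·1.43·59 = 759.33
(ad+bc)·Cov(Y, S) = (-20.86)·(-1) = 20.86
Cov(B, A) = 32.8 + 759.33 + 20.86 = 812.99.

Cov(B, A) = 812.99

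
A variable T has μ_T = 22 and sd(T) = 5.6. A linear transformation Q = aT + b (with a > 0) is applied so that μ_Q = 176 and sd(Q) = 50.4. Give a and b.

a = 9, b = -22

sd(Q) = a·sd(T) (a > 0), so a = 50.4/5.6 = 9.
μ_Q = a·μ_T + b, so b = 176 − 9·22 = -22.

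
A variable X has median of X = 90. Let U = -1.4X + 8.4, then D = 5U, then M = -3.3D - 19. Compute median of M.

median of M = 1921.4

median of U = (-1.4)·90 + 8.4 = -117.6.
median of D = 5·(-117.6) = -588.
median of M = (-3.3)·(-588) + (-19) = 1921.4.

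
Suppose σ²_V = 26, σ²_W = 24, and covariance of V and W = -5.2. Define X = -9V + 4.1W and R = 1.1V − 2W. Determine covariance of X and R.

covariance of X and R = -571.252

By bilinearity, covariance of X and R = ac·σ²_V + bd·σ²_W + (ad+bc)·covariance of V and W, with a=-9, b=4.1, c=1.1, d=-2.
ac·σ²_V = (-9)·1.1·26 = -257.4
bd·σ²_W = 4.1·(-2)·24 = -196.8
(ad+bc)·covariance of V and W = (22.51)·(-5.2) = -117.052
covariance of X and R = -257.4 + (-196.8) + (-117.052) = -571.252.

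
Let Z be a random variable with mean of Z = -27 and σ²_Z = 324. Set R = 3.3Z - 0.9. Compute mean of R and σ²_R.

mean of R = -90, σ²_R = 3528.36

R = 3.3Z - 0.9 is linear with a = 3.3, b = -0.9.
mean of R = a·mean of Z + b = 3.3·(-27) + (-0.9) = -90.
σ²_R = a²·σ²_Z = 3.3²·324 = 3528.36 (the additive constant -0.9 does not affect variance).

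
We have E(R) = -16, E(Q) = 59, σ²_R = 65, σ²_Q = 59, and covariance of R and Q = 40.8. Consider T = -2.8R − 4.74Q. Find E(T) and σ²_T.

E(T) = -234.86, σ²_T = 2918.1836

E(T) = (-2.8)·E(R) + (-4.74)·E(Q) = (-2.8)·(-16) + (-4.74)·59 = -234.86.
σ²_T = a²·σ²_R + b²·σ²_Q + 2ab·covariance of R and Q with a = -2.8, b = -4.74.
= (-2.8)²·65 + (-4.74)²·59 + 2·(-2.8)·(-4.74)·40.8
= 509.6 + 1325.5884 + 1082.9952 = 2918.1836.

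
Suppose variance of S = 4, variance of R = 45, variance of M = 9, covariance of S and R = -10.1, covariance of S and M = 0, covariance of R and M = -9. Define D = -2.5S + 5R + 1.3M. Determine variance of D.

variance of D = 1300.71

variance of D = a²·variance of S + b²·variance of R + c²·variance of M + 2ab·covariance of S and R + 2ac·covariance of S and M + 2bc·covariance of R and M, with a = -2.5, b = 5, c = 1.3.
= 25 + 1125 + 15.21 + 252.5 + 0 + (-117)
= 1300.71.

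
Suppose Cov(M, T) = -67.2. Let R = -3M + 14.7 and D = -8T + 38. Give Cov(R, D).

Cov(R, D) = -1612.8

Cov(R, D) = a·c·Cov(M, T) = (-3)·(-8)·(-67.2) = -1612.8. Additive constants drop out.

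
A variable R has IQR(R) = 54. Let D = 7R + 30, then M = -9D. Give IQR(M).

IQR(M) = 3402

IQR(D) = |7|·54 = 378.
IQR(M) = |-9|·378 = 3402.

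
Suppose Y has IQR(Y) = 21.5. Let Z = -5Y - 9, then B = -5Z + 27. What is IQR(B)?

IQR(B) = 537.5

IQR(Z) = |-5|·21.5 = 107.5.
IQR(B) = |-5|·107.5 = 537.5.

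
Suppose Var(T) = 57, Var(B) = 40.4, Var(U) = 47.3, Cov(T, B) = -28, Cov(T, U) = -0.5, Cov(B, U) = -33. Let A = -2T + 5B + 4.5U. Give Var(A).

Var(A) = 1279.825

Var(A) = a²·Var(T) + b²·Var(B) + c²·Var(U) + 2ab·Cov(T, B) + 2ac·Cov(T, U) + 2bc·Cov(B, U), with a = -2, b = 5, c = 4.5.
= 228 + 1010 + 957.825 + 560 + 9 + (-1485)
= 1279.825.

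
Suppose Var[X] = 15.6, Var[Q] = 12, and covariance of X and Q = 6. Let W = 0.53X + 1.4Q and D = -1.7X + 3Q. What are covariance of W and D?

covariance of W and D = 31.6044

By bilinearity, covariance of W and D = ac·Var[X] + bd·Var[Q] + (ad+bc)·covariance of X and Q, with a=0.53, b=1.4, c=-1.7, d=3.
ac·Var[X] = 0.53·(-1.7)·15.6 = -14.0556
bd·Var[Q] = 1.4·3·12 = 50.4
(ad+bc)·covariance of X and Q = (-0.79)·6 = -4.74
covariance of W and D = -14.0556 + 50.4 + (-4.74) = 31.6044.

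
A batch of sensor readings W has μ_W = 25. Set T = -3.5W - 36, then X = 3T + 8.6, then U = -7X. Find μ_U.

μ_T = (-3.5)·25 + (-36) = -123.5.
μ_X = 3·(-123.5) + 8.6 = -361.9.
μ_U = (-7)·(-361.9) = 2533.3.

μ_U = 2533.3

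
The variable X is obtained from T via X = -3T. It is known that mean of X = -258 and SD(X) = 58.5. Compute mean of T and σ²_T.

mean of T = 86, σ²_T = 380.25

From X = -3T: mean of X = a·mean of T + b, so mean of T = (mean of X − b)/a = (-258 − 0)/(-3) = 86.
σ²_X = 58.5² = 3422.25.
σ²_X = a²·σ²_T, so σ²_T = 3422.25/(-3)² = 380.25.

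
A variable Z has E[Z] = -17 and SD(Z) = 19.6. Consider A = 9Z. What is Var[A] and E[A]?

Var[A] = 31116.96, E[A] = -153

A = 9Z is linear with a = 9, b = 0.
Var[Z] = 19.6² = 384.16.
Var[A] = a²·Var[Z] = 9²·384.16 = 31116.96.
E[A] = a·E[Z] + b = 9·(-17) = -153.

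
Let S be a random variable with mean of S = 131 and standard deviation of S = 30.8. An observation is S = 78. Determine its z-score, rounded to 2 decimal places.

z = (S − mean of S) / standard deviation of S = (78 − 131) / 30.8 ≈ -1.72.

z = -1.72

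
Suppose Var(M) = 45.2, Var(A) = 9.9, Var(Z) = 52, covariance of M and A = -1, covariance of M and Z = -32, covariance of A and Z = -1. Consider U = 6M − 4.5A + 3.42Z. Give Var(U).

Var(U) = a²·Var(M) + b²·Var(A) + c²·Var(Z) + 2ab·covariance of M and A + 2ac·covariance of M and Z + 2bc·covariance of A and Z, with a = 6, b = -4.5, c = 3.42.
= 1627.2 + 200.475 + 608.2128 + 54 + (-1313.28) + 30.78
= 1207.3878.

Var(U) = 1207.3878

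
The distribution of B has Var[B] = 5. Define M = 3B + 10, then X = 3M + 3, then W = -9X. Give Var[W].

Var[W] = 32805

Var[M] = 3²·5 = 45.
Var[X] = 3²·45 = 405.
Var[W] = (-9)²·405 = 32805.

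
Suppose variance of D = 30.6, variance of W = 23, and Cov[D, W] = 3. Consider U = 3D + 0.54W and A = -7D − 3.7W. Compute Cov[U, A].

Cov[U, A] = -733.194

By bilinearity, Cov[U, A] = ac·variance of D + bd·variance of W + (ad+bc)·Cov[D, W], with a=3, b=0.54, c=-7, d=-3.7.
ac·variance of D = 3·(-7)·30.6 = -642.6
bd·variance of W = 0.54·(-3.7)·23 = -45.954
(ad+bc)·Cov[D, W] = (-14.88)·3 = -44.64
Cov[U, A] = -642.6 + (-45.954) + (-44.64) = -733.194.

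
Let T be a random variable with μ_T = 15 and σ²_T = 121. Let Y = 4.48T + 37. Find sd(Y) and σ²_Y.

sd(Y) = 49.28, σ²_Y = 2428.5184

Y = 4.48T + 37 is linear with a = 4.48, b = 37.
sd(T) = √121 = 11.
sd(Y) = |a|·sd(T) = |4.48|·11 = 49.28.
σ²_Y = a²·σ²_T = 4.48²·121 = 2428.5184 (the additive constant 37 does not affect variance).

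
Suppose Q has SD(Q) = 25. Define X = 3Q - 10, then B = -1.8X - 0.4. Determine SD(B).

SD(B) = 135

SD(X) = |3|·25 = 75.
SD(B) = |-1.8|·75 = 135.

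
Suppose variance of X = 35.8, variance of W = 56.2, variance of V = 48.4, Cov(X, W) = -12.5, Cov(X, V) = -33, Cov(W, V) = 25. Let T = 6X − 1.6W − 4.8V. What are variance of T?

variance of T = 5072.608

variance of T = a²·variance of X + b²·variance of W + c²·variance of V + 2ab·Cov(X, W) + 2ac·Cov(X, V) + 2bc·Cov(W, V), with a = 6, b = -1.6, c = -4.8.
= 1288.8 + 143.872 + 1115.136 + 240 + 1900.8 + 384
= 5072.608.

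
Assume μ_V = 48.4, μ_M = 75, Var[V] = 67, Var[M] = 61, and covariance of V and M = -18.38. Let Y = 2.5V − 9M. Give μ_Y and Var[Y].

μ_Y = 2.5·μ_V + (-9)·μ_M = 2.5·48.4 + (-9)·75 = -554.
Var[Y] = a²·Var[V] + b²·Var[M] + 2ab·covariance of V and M with a = 2.5, b = -9.
= 2.5²·67 + (-9)²·61 + 2·2.5·(-9)·(-18.38)
= 418.75 + 4941 + 827.1 = 6186.85.

μ_Y = -554, Var[Y] = 6186.85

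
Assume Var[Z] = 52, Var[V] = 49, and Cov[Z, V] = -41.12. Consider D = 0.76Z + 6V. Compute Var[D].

Var[D] = 1419.0208

Var[D] = a²·Var[Z] + b²·Var[V] + 2ab·Cov[Z, V] with a = 0.76, b = 6.
= 0.76²·52 + 6²·49 + 2·0.76·6·(-41.12)
= 30.0352 + 1764 + (-375.0144) = 1419.0208.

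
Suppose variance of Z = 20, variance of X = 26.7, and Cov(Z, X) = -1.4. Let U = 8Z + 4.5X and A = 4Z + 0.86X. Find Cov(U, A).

Cov(U, A) = 708.497

By bilinearity, Cov(U, A) = ac·variance of Z + bd·variance of X + (ad+bc)·Cov(Z, X), with a=8, b=4.5, c=4, d=0.86.
ac·variance of Z = 8·4·20 = 640
bd·variance of X = 4.5·0.86·26.7 = 103.329
(ad+bc)·Cov(Z, X) = (24.88)·(-1.4) = -34.832
Cov(U, A) = 640 + 103.329 + (-34.832) = 708.497.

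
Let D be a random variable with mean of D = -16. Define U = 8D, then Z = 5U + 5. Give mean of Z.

mean of Z = -635

mean of U = 8·(-16) = -128.
mean of Z = 5·(-128) + 5 = -635.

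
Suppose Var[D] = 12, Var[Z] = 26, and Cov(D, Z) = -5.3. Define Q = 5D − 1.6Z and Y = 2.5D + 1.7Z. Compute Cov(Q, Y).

Cov(Q, Y) = 55.43

By bilinearity, Cov(Q, Y) = ac·Var[D] + bd·Var[Z] + (ad+bc)·Cov(D, Z), with a=5, b=-1.6, c=2.5, d=1.7.
ac·Var[D] = 5·2.5·12 = 150
bd·Var[Z] = (-1.6)·1.7·26 = -70.72
(ad+bc)·Cov(D, Z) = (4.5)·(-5.3) = -23.85
Cov(Q, Y) = 150 + (-70.72) + (-23.85) = 55.43.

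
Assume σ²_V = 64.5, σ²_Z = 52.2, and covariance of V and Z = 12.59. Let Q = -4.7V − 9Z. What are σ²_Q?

σ²_Q = 6718.119

σ²_Q = a²·σ²_V + b²·σ²_Z + 2ab·covariance of V and Z with a = -4.7, b = -9.
= (-4.7)²·64.5 + (-9)²·52.2 + 2·(-4.7)·(-9)·12.59
= 1424.805 + 4228.2 + 1065.114 = 6718.119.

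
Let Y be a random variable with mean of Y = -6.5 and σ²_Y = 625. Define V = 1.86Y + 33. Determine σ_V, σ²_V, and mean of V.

V = 1.86Y + 33 is linear with a = 1.86, b = 33.
σ_Y = √625 = 25.
σ_V = |a|·σ_Y = |1.86|·25 = 46.5.
σ²_V = a²·σ²_Y = 1.86²·625 = 2162.25 (the additive constant 33 does not affect variance).
mean of V = a·mean of Y + b = 1.86·(-6.5) + 33 = 20.91.

σ_V = 46.5, σ²_V = 2162.25, mean of V = 20.91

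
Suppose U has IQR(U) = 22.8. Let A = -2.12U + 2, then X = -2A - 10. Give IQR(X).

IQR(A) = |-2.12|·22.8 = 48.336.
IQR(X) = |-2|·48.336 = 96.672.

IQR(X) = 96.672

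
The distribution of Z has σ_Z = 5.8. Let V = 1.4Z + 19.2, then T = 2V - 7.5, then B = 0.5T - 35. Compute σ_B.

σ_V = |1.4|·5.8 = 8.12.
σ_T = |2|·8.12 = 16.24.
σ_B = |0.5|·16.24 = 8.12.

σ_B = 8.12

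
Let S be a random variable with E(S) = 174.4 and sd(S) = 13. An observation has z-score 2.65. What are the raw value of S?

S = E(S) + z·sd(S) = 174.4 + 2.65·13 = 208.85.

S = 208.85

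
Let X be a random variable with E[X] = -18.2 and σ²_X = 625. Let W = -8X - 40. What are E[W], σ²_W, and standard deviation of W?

E[W] = 105.6, σ²_W = 40000, standard deviation of W = 200

W = -8X - 40 is linear with a = -8, b = -40.
E[W] = a·E[X] + b = (-8)·(-18.2) + (-40) = 105.6.
σ²_W = a²·σ²_X = (-8)²·625 = 40000 (the additive constant -40 does not affect variance).
standard deviation of X = √625 = 25.
standard deviation of W = |a|·standard deviation of X = |-8|·25 = 200.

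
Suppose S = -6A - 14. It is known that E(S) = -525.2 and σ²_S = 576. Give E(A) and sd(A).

E(A) = 85.2, sd(A) = 4

From S = -6A - 14: E(S) = a·E(A) + b, so E(A) = (E(S) − b)/a = (-525.2 − (-14))/(-6) = 85.2.
sd(S) = √576 = 24.
sd(S) = |a|·sd(A), so sd(A) = 24/|-6| = 4.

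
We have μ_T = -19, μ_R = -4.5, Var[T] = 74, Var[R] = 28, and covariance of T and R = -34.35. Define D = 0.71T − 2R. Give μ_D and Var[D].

μ_D = 0.71·μ_T + (-2)·μ_R = 0.71·(-19) + (-2)·(-4.5) = -4.49.
Var[D] = a²·Var[T] + b²·Var[R] + 2ab·covariance of T and R with a = 0.71, b = -2.
= 0.71²·74 + (-2)²·28 + 2·0.71·(-2)·(-34.35)
= 37.3034 + 112 + 97.554 = 246.8574.

μ_D = -4.49, Var[D] = 246.8574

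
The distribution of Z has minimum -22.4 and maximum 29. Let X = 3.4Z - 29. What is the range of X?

Range of Z = 29 − (-22.4) = 51.4.
Range(X) = |a|·Range(Z) = |3.4|·51.4 = 174.76.

Range(X) = 174.76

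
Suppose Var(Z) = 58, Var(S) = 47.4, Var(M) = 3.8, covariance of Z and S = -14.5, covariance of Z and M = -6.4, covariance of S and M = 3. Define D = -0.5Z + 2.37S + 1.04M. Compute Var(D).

Var(D) = 340.66094

Var(D) = a²·Var(Z) + b²·Var(S) + c²·Var(M) + 2ab·covariance of Z and S + 2ac·covariance of Z and M + 2bc·covariance of S and M, with a = -0.5, b = 2.37, c = 1.04.
= 14.5 + 266.24106 + 4.11008 + 34.365 + 6.656 + 14.7888
= 340.66094.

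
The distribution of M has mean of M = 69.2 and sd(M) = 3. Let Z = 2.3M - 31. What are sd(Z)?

sd(Z) = 6.9

Z = 2.3M - 31 is linear with a = 2.3, b = -31.
sd(Z) = |a|·sd(M) = |2.3|·3 = 6.9.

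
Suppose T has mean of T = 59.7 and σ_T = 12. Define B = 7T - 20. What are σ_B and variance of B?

B = 7T - 20 is linear with a = 7, b = -20.
σ_B = |a|·σ_T = |7|·12 = 84.
variance of T = 12² = 144.
variance of B = a²·variance of T = 7²·144 = 7056 (the additive constant -20 does not affect variance).

σ_B = 84, variance of B = 7056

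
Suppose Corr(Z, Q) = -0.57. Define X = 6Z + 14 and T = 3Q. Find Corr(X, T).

Corr(X, T) = -0.57

Linear rescalings preserve correlation up to sign; here the slopes 6 and 3 have the same sign, so Corr(X, T) = Corr(Z, Q) = -0.57.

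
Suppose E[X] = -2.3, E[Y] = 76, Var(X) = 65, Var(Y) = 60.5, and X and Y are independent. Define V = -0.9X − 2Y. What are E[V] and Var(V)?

E[V] = -149.93, Var(V) = 294.65

E[V] = (-0.9)·E[X] + (-2)·E[Y] = (-0.9)·(-2.3) + (-2)·76 = -149.93.
Var(V) = a²·Var(X) + b²·Var(Y) + 2ab·Cov(X, Y) with a = -0.9, b = -2.
Independence gives Cov(X, Y) = 0.
= (-0.9)²·65 + (-2)²·60.5 + 2·(-0.9)·(-2)·0
= 52.65 + 242 + 0 = 294.65.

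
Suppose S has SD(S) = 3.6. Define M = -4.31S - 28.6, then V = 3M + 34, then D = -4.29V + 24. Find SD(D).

SD(M) = |-4.31|·3.6 = 15.516.
SD(V) = |3|·15.516 = 46.548.
SD(D) = |-4.29|·46.548 = 199.69092.

SD(D) = 199.69092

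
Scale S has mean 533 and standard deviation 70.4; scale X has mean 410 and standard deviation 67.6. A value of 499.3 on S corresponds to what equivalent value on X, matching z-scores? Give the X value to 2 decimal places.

z = (499.3 − 533)/70.4 ≈ -0.4787.
X = 410 + z·67.6 = 410 + (499.3 − 533)·67.6/70.4 ≈ 377.64.

X = 377.64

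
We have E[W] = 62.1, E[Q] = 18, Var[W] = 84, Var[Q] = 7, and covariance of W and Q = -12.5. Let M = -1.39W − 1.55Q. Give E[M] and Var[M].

E[M] = (-1.39)·E[W] + (-1.55)·E[Q] = (-1.39)·62.1 + (-1.55)·18 = -114.219.
Var[M] = a²·Var[W] + b²·Var[Q] + 2ab·covariance of W and Q with a = -1.39, b = -1.55.
= (-1.39)²·84 + (-1.55)²·7 + 2·(-1.39)·(-1.55)·(-12.5)
= 162.2964 + 16.8175 + (-53.8625) = 125.2514.

E[M] = -114.219, Var[M] = 125.2514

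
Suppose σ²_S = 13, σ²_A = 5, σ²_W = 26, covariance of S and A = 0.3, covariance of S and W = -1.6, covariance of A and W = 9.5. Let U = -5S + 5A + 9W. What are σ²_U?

σ²_U = 3540

σ²_U = a²·σ²_S + b²·σ²_A + c²·σ²_W + 2ab·covariance of S and A + 2ac·covariance of S and W + 2bc·covariance of A and W, with a = -5, b = 5, c = 9.
= 325 + 125 + 2106 + (-15) + 144 + 855
= 3540.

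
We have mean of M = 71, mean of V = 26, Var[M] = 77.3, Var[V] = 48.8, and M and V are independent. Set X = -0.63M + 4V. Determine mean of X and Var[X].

mean of X = 59.27, Var[X] = 811.48037

mean of X = (-0.63)·mean of M + 4·mean of V = (-0.63)·71 + 4·26 = 59.27.
Var[X] = a²·Var[M] + b²·Var[V] + 2ab·Cov(M, V) with a = -0.63, b = 4.
Independence gives Cov(M, V) = 0.
= (-0.63)²·77.3 + 4²·48.8 + 2·(-0.63)·4·0
= 30.68037 + 780.8 + 0 = 811.48037.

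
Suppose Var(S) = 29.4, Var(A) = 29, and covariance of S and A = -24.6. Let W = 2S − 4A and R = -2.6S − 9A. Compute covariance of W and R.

By bilinearity, covariance of W and R = ac·Var(S) + bd·Var(A) + (ad+bc)·covariance of S and A, with a=2, b=-4, c=-2.6, d=-9.
ac·Var(S) = 2·(-2.6)·29.4 = -152.88
bd·Var(A) = (-4)·(-9)·29 = 1044
(ad+bc)·covariance of S and A = (-7.6)·(-24.6) = 186.96
covariance of W and R = -152.88 + 1044 + 186.96 = 1078.08.

covariance of W and R = 1078.08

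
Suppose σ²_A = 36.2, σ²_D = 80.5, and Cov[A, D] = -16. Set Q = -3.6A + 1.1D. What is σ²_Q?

σ²_Q = a²·σ²_A + b²·σ²_D + 2ab·Cov[A, D] with a = -3.6, b = 1.1.
= (-3.6)²·36.2 + 1.1²·80.5 + 2·(-3.6)·1.1·(-16)
= 469.152 + 97.405 + 126.72 = 693.277.

σ²_Q = 693.277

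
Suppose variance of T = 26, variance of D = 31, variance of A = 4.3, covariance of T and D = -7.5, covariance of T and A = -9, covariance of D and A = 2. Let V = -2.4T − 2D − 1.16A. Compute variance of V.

variance of V = a²·variance of T + b²·variance of D + c²·variance of A + 2ab·covariance of T and D + 2ac·covariance of T and A + 2bc·covariance of D and A, with a = -2.4, b = -2, c = -1.16.
= 149.76 + 124 + 5.78608 + (-72) + (-50.112) + 9.28
= 166.71408.

variance of V = 166.71408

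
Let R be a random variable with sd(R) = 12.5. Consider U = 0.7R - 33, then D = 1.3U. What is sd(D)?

sd(U) = |0.7|·12.5 = 8.75.
sd(D) = |1.3|·8.75 = 11.375.

sd(D) = 11.375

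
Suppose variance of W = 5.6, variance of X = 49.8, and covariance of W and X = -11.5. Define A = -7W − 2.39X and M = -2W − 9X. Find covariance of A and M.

covariance of A and M = 370.128

By bilinearity, covariance of A and M = ac·variance of W + bd·variance of X + (ad+bc)·covariance of W and X, with a=-7, b=-2.39, c=-2, d=-9.
ac·variance of W = (-7)·(-2)·5.6 = 78.4
bd·variance of X = (-2.39)·(-9)·49.8 = 1071.198
(ad+bc)·covariance of W and X = (67.78)·(-11.5) = -779.47
covariance of A and M = 78.4 + 1071.198 + (-779.47) = 370.128.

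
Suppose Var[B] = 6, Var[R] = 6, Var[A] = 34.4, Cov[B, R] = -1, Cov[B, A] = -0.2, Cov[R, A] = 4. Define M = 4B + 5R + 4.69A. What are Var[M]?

Var[M] = 1142.76184

Var[M] = a²·Var[B] + b²·Var[R] + c²·Var[A] + 2ab·Cov[B, R] + 2ac·Cov[B, A] + 2bc·Cov[R, A], with a = 4, b = 5, c = 4.69.
= 96 + 150 + 756.66584 + (-40) + (-7.504) + 187.6
= 1142.76184.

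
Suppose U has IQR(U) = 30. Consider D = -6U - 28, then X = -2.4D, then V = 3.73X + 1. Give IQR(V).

IQR(D) = |-6|·30 = 180.
IQR(X) = |-2.4|·180 = 432.
IQR(V) = |3.73|·432 = 1611.36.

IQR(V) = 1611.36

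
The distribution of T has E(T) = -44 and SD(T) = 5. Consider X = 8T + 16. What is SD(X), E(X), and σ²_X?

X = 8T + 16 is linear with a = 8, b = 16.
SD(X) = |a|·SD(T) = |8|·5 = 40.
E(X) = a·E(T) + b = 8·(-44) + 16 = -336.
σ²_T = 5² = 25.
σ²_X = a²·σ²_T = 8²·25 = 1600 (the additive constant 16 does not affect variance).

SD(X) = 40, E(X) = -336, σ²_X = 1600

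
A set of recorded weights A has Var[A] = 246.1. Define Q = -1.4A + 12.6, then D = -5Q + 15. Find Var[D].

Var[D] = 12058.9

Var[Q] = (-1.4)²·246.1 = 482.356.
Var[D] = (-5)²·482.356 = 12058.9.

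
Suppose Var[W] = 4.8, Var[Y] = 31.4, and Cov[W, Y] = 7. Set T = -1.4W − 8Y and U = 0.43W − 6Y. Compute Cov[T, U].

Cov[T, U] = 1539.0304

By bilinearity, Cov[T, U] = ac·Var[W] + bd·Var[Y] + (ad+bc)·Cov[W, Y], with a=-1.4, b=-8, c=0.43, d=-6.
ac·Var[W] = (-1.4)·0.43·4.8 = -2.8896
bd·Var[Y] = (-8)·(-6)·31.4 = 1507.2
(ad+bc)·Cov[W, Y] = (4.96)·7 = 34.72
Cov[T, U] = -2.8896 + 1507.2 + 34.72 = 1539.0304.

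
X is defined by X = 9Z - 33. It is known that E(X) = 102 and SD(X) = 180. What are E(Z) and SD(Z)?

From X = 9Z - 33: E(X) = a·E(Z) + b, so E(Z) = (E(X) − b)/a = (102 − (-33))/9 = 15.
SD(X) = |a|·SD(Z), so SD(Z) = 180/|9| = 20.

E(Z) = 15, SD(Z) = 20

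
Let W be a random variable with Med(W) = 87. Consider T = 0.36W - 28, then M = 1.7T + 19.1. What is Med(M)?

Med(T) = 0.36·87 + (-28) = 3.32.
Med(M) = 1.7·3.32 + 19.1 = 24.744.

Med(M) = 24.744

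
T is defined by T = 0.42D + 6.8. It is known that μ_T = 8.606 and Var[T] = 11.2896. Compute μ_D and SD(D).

μ_D = 4.3, SD(D) = 8

From T = 0.42D + 6.8: μ_T = a·μ_D + b, so μ_D = (μ_T − b)/a = (8.606 − 6.8)/0.42 = 4.3.
SD(T) = √11.2896 = 3.36.
SD(T) = |a|·SD(D), so SD(D) = 3.36/|0.42| = 8.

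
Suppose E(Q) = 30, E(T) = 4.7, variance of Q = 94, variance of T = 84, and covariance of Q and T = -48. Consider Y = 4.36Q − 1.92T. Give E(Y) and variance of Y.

E(Y) = 121.776, variance of Y = 2900.1952

E(Y) = 4.36·E(Q) + (-1.92)·E(T) = 4.36·30 + (-1.92)·4.7 = 121.776.
variance of Y = a²·variance of Q + b²·variance of T + 2ab·covariance of Q and T with a = 4.36, b = -1.92.
= 4.36²·94 + (-1.92)²·84 + 2·4.36·(-1.92)·(-48)
= 1786.9024 + 309.6576 + 803.6352 = 2900.1952.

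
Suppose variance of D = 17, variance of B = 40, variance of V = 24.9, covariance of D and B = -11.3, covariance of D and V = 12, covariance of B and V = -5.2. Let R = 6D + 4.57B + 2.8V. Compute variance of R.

variance of R = 1293.0416

variance of R = a²·variance of D + b²·variance of B + c²·variance of V + 2ab·covariance of D and B + 2ac·covariance of D and V + 2bc·covariance of B and V, with a = 6, b = 4.57, c = 2.8.
= 612 + 835.396 + 195.216 + (-619.692) + 403.2 + (-133.0784)
= 1293.0416.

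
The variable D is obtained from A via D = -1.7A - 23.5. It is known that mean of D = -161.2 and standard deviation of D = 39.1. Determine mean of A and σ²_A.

From D = -1.7A - 23.5: mean of D = a·mean of A + b, so mean of A = (mean of D − b)/a = (-161.2 − (-23.5))/(-1.7) = 81.
σ²_D = 39.1² = 1528.81.
σ²_D = a²·σ²_A, so σ²_A = 1528.81/(-1.7)² = 529.

mean of A = 81, σ²_A = 529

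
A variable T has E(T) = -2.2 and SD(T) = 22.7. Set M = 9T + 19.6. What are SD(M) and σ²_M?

SD(M) = 204.3, σ²_M = 41738.49

M = 9T + 19.6 is linear with a = 9, b = 19.6.
SD(M) = |a|·SD(T) = |9|·22.7 = 204.3.
σ²_T = 22.7² = 515.29.
σ²_M = a²·σ²_T = 9²·515.29 = 41738.49 (the additive constant 19.6 does not affect variance).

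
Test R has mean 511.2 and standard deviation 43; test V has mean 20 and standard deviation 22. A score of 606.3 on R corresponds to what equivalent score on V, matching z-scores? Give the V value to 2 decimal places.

V = 68.66

z = (606.3 − 511.2)/43 ≈ 2.2116.
V = 20 + z·22 = 20 + (606.3 − 511.2)·22/43 ≈ 68.66.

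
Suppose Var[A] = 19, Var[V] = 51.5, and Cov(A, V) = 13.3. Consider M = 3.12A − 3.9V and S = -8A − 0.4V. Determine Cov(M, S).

Cov(M, S) = 4.4616

By bilinearity, Cov(M, S) = ac·Var[A] + bd·Var[V] + (ad+bc)·Cov(A, V), with a=3.12, b=-3.9, c=-8, d=-0.4.
ac·Var[A] = 3.12·(-8)·19 = -474.24
bd·Var[V] = (-3.9)·(-0.4)·51.5 = 80.34
(ad+bc)·Cov(A, V) = (29.952)·13.3 = 398.3616
Cov(M, S) = -474.24 + 80.34 + 398.3616 = 4.4616.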